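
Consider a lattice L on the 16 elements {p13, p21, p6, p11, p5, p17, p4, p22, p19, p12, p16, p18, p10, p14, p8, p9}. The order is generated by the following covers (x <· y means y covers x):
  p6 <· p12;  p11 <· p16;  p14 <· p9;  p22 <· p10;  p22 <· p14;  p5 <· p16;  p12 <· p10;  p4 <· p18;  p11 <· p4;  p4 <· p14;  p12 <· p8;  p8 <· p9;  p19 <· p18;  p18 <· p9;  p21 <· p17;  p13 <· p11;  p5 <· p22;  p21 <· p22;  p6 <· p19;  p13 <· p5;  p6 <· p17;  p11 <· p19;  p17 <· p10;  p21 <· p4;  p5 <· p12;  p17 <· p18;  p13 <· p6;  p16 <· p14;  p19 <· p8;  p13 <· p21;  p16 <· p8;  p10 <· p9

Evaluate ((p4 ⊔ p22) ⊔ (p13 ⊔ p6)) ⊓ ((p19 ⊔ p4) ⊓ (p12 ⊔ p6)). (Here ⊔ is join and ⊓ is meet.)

p4 ∨ p22 = p14
p13 ∨ p6 = p6
p14 ∨ p6 = p9
p19 ∨ p4 = p18
p12 ∨ p6 = p12
p18 ∧ p12 = p6
p9 ∧ p6 = p6

p6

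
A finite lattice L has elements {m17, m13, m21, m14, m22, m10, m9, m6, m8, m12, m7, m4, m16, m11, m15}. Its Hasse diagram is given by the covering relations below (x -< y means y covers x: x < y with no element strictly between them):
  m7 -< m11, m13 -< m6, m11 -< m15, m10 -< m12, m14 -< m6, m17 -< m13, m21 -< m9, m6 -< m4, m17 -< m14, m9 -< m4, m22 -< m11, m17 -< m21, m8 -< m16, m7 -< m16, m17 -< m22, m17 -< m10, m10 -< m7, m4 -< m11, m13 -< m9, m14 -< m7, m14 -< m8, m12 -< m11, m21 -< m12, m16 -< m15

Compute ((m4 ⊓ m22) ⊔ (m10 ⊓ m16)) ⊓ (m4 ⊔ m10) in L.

m10

m4 ∧ m22 = m17
m10 ∧ m16 = m10
m17 ∨ m10 = m10
m4 ∨ m10 = m11
m10 ∧ m11 = m10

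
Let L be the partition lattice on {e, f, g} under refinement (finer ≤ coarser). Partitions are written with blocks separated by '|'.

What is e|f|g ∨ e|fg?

The join of e|f|g and e|fg merges any blocks that overlap across the partitions, giving e|fg.

e|fg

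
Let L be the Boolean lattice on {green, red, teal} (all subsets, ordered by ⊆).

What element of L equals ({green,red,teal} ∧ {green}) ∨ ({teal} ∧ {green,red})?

{green}

{green,red,teal} ∧ {green} = {green}
{teal} ∧ {green,red} = ∅
{green} ∨ ∅ = {green}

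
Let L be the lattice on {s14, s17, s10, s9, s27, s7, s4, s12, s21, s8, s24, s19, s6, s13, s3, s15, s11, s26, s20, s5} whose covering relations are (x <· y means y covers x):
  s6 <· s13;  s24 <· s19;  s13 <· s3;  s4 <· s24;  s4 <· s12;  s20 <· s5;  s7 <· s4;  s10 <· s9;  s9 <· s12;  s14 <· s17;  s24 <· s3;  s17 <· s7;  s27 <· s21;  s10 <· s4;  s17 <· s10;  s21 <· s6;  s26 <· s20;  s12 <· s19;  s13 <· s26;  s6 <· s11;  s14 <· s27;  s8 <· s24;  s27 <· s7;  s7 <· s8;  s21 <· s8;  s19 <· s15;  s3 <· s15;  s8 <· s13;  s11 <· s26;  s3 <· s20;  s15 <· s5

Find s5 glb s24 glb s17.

s17

Common lower bounds of {s5, s24, s17}: s14, s17.
The greatest among these is s17.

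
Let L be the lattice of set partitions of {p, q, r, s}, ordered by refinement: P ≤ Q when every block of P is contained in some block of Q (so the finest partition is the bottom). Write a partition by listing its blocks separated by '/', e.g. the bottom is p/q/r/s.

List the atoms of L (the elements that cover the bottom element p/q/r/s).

p/q/rs, p/qr/s, p/qs/r, pq/r/s, pr/q/s, ps/q/r

The atoms are exactly the elements that cover p/q/r/s: p/q/rs, p/qr/s, p/qs/r, pq/r/s, pr/q/s, ps/q/r.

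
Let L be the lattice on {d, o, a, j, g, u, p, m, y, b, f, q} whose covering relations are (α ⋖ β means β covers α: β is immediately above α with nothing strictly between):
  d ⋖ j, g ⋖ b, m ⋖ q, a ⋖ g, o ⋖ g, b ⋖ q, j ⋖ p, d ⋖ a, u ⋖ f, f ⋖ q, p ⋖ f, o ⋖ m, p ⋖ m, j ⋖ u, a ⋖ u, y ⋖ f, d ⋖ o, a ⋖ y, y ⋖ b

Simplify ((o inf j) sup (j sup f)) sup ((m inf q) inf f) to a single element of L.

o ∧ j = d
j ∨ f = f
d ∨ f = f
m ∧ q = m
m ∧ f = p
f ∨ p = f

f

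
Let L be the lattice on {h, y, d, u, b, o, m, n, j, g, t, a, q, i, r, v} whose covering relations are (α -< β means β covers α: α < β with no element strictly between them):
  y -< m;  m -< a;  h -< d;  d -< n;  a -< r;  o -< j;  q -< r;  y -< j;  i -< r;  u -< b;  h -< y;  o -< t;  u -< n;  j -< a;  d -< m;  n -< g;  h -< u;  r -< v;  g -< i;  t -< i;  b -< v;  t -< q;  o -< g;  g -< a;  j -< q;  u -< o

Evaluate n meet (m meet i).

d

m ∧ i = d
n ∧ d = d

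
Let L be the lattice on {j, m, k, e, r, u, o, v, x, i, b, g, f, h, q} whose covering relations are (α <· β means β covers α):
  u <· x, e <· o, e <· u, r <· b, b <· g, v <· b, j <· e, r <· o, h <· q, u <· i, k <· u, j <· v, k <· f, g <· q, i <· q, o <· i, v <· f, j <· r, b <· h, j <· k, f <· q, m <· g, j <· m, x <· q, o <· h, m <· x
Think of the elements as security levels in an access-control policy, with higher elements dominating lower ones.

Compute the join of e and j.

Common upper bounds of {e, j}: e, h, i, o, q, u, x.
The least among these is e.

e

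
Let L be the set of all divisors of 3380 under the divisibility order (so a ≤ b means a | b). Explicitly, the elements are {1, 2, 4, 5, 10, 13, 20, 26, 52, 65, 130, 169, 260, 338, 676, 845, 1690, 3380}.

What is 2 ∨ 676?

In the divisibility order, the join is the least common multiple: lcm(2, 676) = 676.

676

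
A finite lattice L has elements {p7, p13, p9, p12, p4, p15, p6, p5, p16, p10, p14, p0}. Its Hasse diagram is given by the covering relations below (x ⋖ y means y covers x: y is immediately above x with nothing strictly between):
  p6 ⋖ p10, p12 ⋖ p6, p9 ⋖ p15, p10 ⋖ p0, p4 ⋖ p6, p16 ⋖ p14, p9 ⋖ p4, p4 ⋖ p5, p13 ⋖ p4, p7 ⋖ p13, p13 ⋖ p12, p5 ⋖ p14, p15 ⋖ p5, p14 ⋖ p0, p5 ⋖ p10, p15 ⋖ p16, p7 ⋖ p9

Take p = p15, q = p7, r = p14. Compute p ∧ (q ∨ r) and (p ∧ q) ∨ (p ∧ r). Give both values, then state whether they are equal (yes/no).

p15; p15; yes

q ∨ r = p14, so p ∧ (q ∨ r) = p15 ∧ p14 = p15.
p ∧ q = p7 and p ∧ r = p15, so (p ∧ q) ∨ (p ∧ r) = p7 ∨ p15 = p15.
Equal: yes.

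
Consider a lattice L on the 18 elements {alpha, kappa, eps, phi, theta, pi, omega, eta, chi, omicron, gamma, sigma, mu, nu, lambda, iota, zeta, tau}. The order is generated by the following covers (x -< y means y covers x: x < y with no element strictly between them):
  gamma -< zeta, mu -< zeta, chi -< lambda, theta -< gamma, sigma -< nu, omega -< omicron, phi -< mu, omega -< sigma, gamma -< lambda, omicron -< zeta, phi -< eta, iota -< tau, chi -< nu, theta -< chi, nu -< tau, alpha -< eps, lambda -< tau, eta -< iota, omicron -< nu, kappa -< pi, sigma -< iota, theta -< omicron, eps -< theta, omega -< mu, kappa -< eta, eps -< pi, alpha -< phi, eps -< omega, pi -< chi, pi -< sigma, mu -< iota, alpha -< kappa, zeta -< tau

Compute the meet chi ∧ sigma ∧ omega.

eps

Common lower bounds of {chi, sigma, omega}: alpha, eps.
The greatest among these is eps.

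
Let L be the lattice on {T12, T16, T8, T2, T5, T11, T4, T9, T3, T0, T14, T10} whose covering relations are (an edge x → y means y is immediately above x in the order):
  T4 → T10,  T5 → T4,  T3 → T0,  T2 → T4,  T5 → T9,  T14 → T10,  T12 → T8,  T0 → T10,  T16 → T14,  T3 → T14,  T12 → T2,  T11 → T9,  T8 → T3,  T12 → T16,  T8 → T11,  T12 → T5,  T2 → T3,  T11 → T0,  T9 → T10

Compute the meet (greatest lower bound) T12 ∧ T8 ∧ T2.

T12

Common lower bounds of {T12, T8, T2}: T12.
The greatest among these is T12.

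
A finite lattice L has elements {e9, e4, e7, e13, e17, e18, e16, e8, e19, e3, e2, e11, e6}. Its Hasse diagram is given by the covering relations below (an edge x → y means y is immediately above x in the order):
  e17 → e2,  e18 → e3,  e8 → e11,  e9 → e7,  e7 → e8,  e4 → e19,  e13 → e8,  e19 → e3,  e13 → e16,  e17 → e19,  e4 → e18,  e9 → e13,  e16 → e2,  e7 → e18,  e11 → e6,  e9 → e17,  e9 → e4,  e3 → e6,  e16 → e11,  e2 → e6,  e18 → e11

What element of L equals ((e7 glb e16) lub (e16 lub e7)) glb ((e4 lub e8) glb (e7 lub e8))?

e8

e7 ∧ e16 = e9
e16 ∨ e7 = e11
e9 ∨ e11 = e11
e4 ∨ e8 = e11
e7 ∨ e8 = e8
e11 ∧ e8 = e8
e11 ∧ e8 = e8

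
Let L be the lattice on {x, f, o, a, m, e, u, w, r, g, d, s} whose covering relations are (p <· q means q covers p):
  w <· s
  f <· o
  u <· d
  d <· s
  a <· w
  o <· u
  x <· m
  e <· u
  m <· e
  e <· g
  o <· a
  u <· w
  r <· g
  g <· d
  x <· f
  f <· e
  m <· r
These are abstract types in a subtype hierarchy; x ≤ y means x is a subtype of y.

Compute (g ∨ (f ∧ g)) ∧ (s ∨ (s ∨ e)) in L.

f ∧ g = f
g ∨ f = g
s ∨ e = s
s ∨ s = s
g ∧ s = g

g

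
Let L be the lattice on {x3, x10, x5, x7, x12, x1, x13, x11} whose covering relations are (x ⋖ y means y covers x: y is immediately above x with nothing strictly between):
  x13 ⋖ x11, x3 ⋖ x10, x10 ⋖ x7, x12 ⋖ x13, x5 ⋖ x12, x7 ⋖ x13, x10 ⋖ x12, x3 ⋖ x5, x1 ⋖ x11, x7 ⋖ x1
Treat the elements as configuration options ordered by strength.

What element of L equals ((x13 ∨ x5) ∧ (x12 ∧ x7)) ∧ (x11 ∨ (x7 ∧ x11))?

x13 ∨ x5 = x13
x12 ∧ x7 = x10
x13 ∧ x10 = x10
x7 ∧ x11 = x7
x11 ∨ x7 = x11
x10 ∧ x11 = x10

x10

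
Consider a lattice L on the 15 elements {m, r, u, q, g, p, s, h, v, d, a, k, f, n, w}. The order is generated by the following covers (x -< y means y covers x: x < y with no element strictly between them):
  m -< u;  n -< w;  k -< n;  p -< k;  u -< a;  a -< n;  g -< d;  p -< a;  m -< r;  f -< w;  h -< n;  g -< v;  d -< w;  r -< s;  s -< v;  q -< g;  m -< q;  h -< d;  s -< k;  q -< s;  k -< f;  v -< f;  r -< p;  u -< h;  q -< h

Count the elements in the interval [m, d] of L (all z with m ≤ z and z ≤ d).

The interval [m, d] = {d, g, h, m, q, u}, which has 6 elements.

6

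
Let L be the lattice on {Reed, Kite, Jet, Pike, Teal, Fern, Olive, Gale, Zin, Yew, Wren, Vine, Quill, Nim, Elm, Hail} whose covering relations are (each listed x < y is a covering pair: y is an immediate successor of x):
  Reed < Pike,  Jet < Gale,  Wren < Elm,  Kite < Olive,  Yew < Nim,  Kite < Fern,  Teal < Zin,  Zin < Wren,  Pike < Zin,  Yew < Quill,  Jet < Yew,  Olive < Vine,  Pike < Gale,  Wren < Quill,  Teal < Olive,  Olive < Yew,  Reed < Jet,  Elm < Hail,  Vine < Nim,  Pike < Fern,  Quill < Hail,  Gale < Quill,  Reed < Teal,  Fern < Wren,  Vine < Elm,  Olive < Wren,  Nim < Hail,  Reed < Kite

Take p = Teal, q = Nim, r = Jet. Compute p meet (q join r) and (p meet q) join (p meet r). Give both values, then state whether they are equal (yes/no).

Teal; Teal; yes

q join r = Nim, so p meet (q join r) = Teal meet Nim = Teal.
p meet q = Teal and p meet r = Reed, so (p meet q) join (p meet r) = Teal join Reed = Teal.
Equal: yes.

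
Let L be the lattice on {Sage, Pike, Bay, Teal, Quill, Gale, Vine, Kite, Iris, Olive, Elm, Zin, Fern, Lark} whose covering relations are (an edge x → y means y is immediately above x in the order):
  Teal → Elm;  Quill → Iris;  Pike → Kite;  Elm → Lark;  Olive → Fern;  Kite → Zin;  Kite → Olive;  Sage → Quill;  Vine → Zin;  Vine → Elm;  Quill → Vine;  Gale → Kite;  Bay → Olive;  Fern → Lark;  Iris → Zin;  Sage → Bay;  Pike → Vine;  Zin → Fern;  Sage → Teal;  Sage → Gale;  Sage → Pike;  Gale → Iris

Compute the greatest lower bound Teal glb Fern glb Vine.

Sage

Common lower bounds of {Teal, Fern, Vine}: Sage.
The greatest among these is Sage.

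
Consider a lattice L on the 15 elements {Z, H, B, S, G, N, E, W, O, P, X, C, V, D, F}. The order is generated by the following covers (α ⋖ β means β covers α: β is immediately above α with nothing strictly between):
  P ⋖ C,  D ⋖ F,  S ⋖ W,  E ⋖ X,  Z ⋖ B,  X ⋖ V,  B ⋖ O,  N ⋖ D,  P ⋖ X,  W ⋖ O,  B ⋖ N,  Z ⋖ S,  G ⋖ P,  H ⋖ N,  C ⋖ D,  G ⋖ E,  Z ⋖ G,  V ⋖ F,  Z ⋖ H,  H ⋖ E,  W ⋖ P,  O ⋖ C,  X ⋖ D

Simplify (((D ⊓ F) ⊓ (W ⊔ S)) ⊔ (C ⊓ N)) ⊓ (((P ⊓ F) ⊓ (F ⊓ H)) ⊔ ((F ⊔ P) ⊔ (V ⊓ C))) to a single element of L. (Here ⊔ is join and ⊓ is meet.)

D ∧ F = D
W ∨ S = W
D ∧ W = W
C ∧ N = B
W ∨ B = O
P ∧ F = P
F ∧ H = H
P ∧ H = Z
F ∨ P = F
V ∧ C = P
F ∨ P = F
Z ∨ F = F
O ∧ F = O

O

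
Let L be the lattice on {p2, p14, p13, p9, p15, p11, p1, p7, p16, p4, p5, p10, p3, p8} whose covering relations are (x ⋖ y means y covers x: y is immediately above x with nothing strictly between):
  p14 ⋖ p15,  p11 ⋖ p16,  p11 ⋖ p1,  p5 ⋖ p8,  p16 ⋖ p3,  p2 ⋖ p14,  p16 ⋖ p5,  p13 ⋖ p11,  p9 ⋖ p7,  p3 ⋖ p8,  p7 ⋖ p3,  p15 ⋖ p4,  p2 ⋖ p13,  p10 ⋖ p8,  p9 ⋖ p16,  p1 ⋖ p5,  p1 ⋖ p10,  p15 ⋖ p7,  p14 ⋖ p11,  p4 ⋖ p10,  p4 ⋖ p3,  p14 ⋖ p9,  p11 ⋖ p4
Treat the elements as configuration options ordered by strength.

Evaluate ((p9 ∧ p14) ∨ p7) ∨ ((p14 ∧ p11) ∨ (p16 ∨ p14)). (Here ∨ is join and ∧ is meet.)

p3

p9 ∧ p14 = p14
p14 ∨ p7 = p7
p14 ∧ p11 = p14
p16 ∨ p14 = p16
p14 ∨ p16 = p16
p7 ∨ p16 = p3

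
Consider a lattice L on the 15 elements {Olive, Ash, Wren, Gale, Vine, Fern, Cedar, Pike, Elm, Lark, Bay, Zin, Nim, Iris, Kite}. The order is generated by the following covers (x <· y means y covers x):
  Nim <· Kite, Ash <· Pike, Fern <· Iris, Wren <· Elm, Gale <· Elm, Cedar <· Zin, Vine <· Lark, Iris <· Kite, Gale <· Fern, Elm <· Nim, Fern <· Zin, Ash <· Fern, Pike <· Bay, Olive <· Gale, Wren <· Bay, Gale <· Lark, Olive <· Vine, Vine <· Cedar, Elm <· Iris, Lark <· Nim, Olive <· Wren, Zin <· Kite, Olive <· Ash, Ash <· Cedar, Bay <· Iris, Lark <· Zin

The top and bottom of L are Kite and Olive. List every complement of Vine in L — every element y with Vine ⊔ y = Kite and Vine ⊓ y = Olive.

Bay, Iris, Pike

Need y with Vine ∨ y = Kite and Vine ∧ y = Olive.
Checking each element gives: Bay, Iris, Pike.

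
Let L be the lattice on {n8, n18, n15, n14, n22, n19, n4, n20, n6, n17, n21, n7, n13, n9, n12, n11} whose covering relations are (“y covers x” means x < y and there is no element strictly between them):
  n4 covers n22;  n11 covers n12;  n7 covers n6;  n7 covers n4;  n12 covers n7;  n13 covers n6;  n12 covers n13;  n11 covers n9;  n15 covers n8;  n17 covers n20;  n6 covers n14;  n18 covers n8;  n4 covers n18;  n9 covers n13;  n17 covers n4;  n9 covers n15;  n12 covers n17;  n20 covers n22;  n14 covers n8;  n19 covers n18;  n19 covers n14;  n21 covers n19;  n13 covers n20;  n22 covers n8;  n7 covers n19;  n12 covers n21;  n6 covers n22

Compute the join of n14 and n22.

Common upper bounds of {n14, n22}: n11, n12, n13, n6, n7, n9.
The least among these is n6.

n6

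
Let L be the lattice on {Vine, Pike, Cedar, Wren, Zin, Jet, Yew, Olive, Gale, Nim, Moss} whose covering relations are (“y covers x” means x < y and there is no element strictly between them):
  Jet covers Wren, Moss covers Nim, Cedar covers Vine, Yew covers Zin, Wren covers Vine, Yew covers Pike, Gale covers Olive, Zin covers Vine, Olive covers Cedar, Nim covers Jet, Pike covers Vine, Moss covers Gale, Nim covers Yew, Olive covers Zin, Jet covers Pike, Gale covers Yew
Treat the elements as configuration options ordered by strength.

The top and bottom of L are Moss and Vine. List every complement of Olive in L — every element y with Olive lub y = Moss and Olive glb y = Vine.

Jet, Wren

Need y with Olive ∨ y = Moss and Olive ∧ y = Vine.
Checking each element gives: Jet, Wren.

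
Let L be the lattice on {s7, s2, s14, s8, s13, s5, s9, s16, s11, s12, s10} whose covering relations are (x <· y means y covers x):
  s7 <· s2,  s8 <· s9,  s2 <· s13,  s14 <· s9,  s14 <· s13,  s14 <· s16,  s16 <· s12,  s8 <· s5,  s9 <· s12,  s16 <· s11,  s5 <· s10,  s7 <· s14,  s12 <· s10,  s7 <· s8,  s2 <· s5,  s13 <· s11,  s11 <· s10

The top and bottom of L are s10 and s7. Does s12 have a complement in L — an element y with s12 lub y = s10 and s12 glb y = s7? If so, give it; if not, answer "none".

Need y with s12 ∨ y = s10 and s12 ∧ y = s7.
Checking each element gives: s2.

s2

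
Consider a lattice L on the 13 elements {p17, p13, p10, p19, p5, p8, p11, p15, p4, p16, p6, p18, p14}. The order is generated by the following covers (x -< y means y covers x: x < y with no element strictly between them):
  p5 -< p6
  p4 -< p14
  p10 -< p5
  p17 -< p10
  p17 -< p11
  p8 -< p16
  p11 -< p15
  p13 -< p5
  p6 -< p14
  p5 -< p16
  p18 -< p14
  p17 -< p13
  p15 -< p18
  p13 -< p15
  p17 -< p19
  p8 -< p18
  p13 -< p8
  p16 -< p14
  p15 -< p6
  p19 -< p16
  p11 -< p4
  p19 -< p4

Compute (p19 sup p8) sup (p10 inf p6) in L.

p19 ∨ p8 = p16
p10 ∧ p6 = p10
p16 ∨ p10 = p16

p16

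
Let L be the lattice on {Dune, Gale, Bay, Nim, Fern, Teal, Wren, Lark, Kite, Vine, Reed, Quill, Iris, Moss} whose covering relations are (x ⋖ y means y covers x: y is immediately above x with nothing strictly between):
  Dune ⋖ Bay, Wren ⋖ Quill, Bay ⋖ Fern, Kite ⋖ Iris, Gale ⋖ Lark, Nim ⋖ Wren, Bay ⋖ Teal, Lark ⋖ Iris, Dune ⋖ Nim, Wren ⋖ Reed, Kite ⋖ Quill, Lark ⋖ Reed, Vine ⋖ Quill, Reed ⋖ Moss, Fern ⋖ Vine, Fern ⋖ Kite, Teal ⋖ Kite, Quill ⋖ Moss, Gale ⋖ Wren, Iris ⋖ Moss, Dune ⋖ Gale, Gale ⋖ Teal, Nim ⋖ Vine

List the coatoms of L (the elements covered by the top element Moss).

The coatoms are exactly the elements covered by Moss: Iris, Quill, Reed.

Iris, Quill, Reed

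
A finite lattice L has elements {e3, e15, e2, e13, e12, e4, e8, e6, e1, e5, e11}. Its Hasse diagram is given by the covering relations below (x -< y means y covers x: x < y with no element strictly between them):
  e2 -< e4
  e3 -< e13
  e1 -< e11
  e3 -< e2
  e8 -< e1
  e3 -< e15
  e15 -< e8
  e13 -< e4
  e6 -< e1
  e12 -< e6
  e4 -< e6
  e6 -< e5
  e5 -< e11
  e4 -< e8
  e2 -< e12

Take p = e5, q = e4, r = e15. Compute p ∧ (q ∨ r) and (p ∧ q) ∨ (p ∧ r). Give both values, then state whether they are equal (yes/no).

e4; e4; yes

q ∨ r = e8, so p ∧ (q ∨ r) = e5 ∧ e8 = e4.
p ∧ q = e4 and p ∧ r = e3, so (p ∧ q) ∨ (p ∧ r) = e4 ∨ e3 = e4.
Equal: yes.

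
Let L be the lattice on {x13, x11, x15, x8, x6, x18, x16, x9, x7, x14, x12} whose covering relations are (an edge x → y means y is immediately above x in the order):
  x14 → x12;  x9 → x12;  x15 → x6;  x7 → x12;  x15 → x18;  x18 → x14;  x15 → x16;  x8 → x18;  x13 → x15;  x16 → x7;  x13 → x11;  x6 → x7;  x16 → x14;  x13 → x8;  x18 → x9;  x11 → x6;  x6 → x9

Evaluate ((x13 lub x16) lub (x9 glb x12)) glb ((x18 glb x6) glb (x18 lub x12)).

x15

x13 ∨ x16 = x16
x9 ∧ x12 = x9
x16 ∨ x9 = x12
x18 ∧ x6 = x15
x18 ∨ x12 = x12
x15 ∧ x12 = x15
x12 ∧ x15 = x15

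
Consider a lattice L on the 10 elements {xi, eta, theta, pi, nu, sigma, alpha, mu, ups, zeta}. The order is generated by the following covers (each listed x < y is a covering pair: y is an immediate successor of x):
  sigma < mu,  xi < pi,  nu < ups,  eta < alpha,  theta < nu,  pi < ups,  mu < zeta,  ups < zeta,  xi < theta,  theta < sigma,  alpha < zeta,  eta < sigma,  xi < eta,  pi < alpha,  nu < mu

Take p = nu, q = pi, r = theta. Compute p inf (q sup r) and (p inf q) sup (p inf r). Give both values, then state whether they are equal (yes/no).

nu; theta; no

q sup r = ups, so p inf (q sup r) = nu inf ups = nu.
p inf q = xi and p inf r = theta, so (p inf q) sup (p inf r) = xi sup theta = theta.
Equal: no.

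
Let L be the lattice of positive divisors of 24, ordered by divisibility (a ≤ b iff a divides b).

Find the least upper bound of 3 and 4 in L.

12

In the divisibility order, the join is the least common multiple: lcm(3, 4) = 12.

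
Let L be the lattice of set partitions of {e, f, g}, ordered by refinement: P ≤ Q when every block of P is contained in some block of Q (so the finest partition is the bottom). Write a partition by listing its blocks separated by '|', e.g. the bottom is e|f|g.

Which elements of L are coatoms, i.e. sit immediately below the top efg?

The coatoms are exactly the elements covered by efg: ef|g, eg|f, e|fg.

ef|g, eg|f, e|fg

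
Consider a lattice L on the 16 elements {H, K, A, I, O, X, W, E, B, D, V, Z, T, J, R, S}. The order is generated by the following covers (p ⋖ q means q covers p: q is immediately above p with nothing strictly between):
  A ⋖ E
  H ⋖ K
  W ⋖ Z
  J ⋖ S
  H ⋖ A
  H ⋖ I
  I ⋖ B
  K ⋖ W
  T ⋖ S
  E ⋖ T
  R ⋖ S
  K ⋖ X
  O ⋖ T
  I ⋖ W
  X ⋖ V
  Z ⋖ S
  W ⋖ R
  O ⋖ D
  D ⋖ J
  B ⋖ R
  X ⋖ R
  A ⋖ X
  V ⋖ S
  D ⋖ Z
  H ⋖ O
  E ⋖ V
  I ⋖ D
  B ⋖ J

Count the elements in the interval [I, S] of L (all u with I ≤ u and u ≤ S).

The interval [I, S] = {B, D, I, J, R, S, W, Z}, which has 8 elements.

8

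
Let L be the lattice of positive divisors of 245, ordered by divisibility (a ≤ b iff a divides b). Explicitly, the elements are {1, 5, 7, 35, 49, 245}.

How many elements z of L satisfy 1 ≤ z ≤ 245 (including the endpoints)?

The interval [1, 245] = {1, 245, 35, 49, 5, 7}, which has 6 elements.

6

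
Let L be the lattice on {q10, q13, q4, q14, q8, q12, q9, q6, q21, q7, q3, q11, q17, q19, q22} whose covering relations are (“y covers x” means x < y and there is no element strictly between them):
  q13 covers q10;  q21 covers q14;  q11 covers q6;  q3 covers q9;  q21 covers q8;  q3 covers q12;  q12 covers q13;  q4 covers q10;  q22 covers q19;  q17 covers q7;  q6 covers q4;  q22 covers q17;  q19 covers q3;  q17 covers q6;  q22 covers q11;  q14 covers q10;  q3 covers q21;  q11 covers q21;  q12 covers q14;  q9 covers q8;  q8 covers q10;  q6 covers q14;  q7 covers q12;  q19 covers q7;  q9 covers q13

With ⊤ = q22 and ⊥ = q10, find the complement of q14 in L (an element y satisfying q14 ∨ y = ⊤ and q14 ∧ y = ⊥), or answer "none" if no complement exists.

For every candidate y, either q14 ∨ y ≠ q22 or q14 ∧ y ≠ q10; no complement exists.

none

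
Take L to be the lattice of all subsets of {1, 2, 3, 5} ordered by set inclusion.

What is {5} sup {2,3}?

{2,3,5}

Under ⊆, join is union: {5} ∪ {2,3} = {2,3,5}.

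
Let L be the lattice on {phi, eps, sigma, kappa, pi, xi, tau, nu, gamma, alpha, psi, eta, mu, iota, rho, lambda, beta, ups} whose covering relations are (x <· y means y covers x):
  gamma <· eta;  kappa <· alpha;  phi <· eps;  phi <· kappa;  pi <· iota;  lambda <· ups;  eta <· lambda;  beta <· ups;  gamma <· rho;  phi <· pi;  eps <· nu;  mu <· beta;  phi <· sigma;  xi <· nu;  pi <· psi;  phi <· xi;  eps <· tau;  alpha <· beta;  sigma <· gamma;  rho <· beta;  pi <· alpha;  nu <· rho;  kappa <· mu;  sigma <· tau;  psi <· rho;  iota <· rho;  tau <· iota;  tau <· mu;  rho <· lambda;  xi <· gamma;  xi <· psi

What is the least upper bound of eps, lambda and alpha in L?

ups

Common upper bounds of {eps, lambda, alpha}: ups.
The least among these is ups.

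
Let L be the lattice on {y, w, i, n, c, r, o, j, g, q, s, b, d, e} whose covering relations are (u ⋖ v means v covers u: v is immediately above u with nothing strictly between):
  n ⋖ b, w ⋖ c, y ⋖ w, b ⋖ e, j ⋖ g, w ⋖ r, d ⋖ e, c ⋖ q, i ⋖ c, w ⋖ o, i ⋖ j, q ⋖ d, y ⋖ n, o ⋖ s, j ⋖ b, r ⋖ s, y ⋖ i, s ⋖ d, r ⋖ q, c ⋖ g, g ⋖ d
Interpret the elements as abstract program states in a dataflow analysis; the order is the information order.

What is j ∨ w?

g

Common upper bounds of {j, w}: d, e, g.
The least among these is g.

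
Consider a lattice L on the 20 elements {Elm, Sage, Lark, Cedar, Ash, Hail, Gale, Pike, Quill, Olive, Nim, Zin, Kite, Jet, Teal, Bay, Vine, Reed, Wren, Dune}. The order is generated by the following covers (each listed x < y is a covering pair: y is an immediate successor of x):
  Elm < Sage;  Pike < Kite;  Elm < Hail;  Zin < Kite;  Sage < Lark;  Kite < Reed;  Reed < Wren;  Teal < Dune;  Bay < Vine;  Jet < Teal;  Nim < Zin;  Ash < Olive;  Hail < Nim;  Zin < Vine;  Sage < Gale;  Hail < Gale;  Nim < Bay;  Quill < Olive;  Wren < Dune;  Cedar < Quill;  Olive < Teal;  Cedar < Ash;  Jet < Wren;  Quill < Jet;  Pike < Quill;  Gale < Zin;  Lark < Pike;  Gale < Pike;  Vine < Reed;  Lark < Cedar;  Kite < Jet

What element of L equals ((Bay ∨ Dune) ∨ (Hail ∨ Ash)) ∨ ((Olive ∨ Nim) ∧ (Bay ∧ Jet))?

Dune

Bay ∨ Dune = Dune
Hail ∨ Ash = Olive
Dune ∨ Olive = Dune
Olive ∨ Nim = Teal
Bay ∧ Jet = Nim
Teal ∧ Nim = Nim
Dune ∨ Nim = Dune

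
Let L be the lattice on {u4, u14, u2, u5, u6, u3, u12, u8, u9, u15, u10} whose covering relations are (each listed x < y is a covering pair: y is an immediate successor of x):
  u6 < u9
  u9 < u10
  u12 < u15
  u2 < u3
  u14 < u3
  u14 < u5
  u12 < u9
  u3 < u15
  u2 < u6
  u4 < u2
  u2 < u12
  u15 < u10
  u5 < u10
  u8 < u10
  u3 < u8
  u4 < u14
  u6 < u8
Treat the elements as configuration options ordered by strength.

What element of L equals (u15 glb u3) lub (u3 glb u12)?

u3

u15 ∧ u3 = u3
u3 ∧ u12 = u2
u3 ∨ u2 = u3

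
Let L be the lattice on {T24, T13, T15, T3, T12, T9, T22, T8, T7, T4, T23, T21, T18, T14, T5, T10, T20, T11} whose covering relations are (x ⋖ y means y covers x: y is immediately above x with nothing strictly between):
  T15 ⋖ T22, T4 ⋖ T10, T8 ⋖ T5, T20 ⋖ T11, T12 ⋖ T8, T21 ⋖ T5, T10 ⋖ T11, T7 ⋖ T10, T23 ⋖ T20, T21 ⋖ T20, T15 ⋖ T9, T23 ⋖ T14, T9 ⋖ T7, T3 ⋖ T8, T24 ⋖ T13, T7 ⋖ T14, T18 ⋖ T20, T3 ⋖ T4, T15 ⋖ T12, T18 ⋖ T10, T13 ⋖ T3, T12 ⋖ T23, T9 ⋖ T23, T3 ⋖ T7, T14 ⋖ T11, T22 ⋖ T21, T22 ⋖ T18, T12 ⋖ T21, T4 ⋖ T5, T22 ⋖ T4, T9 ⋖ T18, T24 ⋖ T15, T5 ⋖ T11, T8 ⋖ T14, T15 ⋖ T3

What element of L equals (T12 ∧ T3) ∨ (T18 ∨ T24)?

T18

T12 ∧ T3 = T15
T18 ∨ T24 = T18
T15 ∨ T18 = T18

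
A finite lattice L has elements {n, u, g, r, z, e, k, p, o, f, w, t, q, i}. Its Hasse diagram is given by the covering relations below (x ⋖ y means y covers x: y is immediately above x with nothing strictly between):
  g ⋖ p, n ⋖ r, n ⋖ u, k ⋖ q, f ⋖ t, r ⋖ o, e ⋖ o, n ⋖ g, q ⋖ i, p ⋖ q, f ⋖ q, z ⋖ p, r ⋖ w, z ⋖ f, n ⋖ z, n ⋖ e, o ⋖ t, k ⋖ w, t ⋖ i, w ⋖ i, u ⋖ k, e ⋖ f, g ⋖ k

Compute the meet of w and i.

Common lower bounds of {w, i}: g, k, n, r, u, w.
The greatest among these is w.

w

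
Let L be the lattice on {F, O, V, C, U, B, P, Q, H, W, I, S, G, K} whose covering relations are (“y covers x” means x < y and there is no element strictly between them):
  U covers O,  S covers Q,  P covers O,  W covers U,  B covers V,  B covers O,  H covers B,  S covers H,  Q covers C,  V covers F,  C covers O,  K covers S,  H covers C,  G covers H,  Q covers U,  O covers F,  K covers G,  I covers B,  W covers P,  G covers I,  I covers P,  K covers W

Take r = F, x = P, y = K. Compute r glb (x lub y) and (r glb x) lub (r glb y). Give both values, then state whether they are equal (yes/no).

F; F; yes

x lub y = K, so r glb (x lub y) = F glb K = F.
r glb x = F and r glb y = F, so (r glb x) lub (r glb y) = F lub F = F.
Equal: yes.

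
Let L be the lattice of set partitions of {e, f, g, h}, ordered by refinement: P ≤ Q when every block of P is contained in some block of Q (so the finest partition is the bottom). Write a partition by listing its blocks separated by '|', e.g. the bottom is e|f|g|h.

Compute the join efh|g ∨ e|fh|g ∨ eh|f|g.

The join of efh|g, e|fh|g, eh|f|g merges any blocks that overlap across the partitions, giving efh|g.

efh|g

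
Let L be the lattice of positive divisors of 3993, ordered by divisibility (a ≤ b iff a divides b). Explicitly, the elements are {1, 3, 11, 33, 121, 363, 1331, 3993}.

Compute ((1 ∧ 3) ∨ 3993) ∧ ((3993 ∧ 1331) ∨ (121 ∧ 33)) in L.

1 ∧ 3 = 1
1 ∨ 3993 = 3993
3993 ∧ 1331 = 1331
121 ∧ 33 = 11
1331 ∨ 11 = 1331
3993 ∧ 1331 = 1331

1331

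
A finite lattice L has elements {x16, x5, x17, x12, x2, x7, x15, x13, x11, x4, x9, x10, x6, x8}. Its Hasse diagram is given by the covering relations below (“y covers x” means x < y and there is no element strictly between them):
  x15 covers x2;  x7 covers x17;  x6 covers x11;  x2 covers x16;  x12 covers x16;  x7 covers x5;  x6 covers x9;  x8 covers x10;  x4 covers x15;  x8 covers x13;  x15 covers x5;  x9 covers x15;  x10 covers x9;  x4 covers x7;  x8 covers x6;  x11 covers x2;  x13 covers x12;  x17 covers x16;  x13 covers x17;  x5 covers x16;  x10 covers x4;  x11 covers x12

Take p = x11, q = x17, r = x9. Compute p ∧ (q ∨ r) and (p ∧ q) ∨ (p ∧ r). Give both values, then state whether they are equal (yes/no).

q ∨ r = x10, so p ∧ (q ∨ r) = x11 ∧ x10 = x2.
p ∧ q = x16 and p ∧ r = x2, so (p ∧ q) ∨ (p ∧ r) = x16 ∨ x2 = x2.
Equal: yes.

x2; x2; yes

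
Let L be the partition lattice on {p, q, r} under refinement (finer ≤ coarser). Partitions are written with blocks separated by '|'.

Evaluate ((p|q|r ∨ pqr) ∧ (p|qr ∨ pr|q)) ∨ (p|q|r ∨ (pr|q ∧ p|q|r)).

pqr

p|q|r ∨ pqr = pqr
p|qr ∨ pr|q = pqr
pqr ∧ pqr = pqr
pr|q ∧ p|q|r = p|q|r
p|q|r ∨ p|q|r = p|q|r
pqr ∨ p|q|r = pqr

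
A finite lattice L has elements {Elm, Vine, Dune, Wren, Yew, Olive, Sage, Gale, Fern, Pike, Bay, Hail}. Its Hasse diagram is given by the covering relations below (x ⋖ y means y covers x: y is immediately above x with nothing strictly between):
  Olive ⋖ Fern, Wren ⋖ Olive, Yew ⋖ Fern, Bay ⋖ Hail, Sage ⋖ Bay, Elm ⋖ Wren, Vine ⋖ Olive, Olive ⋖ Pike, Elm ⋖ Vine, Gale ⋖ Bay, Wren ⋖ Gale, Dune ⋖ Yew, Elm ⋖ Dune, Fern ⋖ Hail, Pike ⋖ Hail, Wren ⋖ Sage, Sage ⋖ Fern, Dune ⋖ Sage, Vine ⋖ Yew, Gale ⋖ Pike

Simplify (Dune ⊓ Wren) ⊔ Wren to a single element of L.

Dune ∧ Wren = Elm
Elm ∨ Wren = Wren

Wren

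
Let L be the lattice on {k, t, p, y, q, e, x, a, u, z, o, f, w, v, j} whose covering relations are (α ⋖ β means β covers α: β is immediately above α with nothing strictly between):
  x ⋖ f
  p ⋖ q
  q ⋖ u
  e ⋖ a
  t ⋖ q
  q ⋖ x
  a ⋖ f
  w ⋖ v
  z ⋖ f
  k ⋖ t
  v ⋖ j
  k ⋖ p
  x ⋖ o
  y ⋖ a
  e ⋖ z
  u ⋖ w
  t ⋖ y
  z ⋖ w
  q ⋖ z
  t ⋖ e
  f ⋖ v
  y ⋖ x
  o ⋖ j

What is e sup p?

Common upper bounds of {e, p}: f, j, v, w, z.
The least among these is z.

z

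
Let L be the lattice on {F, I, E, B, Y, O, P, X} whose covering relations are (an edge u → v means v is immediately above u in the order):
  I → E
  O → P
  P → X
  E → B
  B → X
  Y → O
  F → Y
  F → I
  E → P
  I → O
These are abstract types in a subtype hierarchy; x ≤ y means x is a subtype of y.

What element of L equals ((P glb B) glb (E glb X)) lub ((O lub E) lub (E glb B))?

P ∧ B = E
E ∧ X = E
E ∧ E = E
O ∨ E = P
E ∧ B = E
P ∨ E = P
E ∨ P = P

P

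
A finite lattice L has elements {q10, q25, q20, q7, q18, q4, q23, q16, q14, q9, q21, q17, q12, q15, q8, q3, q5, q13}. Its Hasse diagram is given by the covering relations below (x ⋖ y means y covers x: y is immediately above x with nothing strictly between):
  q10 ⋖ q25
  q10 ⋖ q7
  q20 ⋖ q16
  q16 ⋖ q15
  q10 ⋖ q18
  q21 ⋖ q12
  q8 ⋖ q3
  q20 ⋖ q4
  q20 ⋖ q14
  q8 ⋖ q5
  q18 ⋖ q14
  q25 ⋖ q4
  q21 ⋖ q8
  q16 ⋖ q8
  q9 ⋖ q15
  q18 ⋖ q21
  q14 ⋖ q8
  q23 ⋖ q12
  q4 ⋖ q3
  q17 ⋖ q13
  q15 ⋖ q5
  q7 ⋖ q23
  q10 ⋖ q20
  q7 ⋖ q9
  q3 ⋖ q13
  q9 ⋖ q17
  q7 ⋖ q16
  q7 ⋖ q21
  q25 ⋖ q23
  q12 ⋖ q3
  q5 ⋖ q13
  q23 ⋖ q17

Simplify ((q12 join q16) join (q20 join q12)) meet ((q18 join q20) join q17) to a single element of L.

q3

q12 ∨ q16 = q3
q20 ∨ q12 = q3
q3 ∨ q3 = q3
q18 ∨ q20 = q14
q14 ∨ q17 = q13
q3 ∧ q13 = q3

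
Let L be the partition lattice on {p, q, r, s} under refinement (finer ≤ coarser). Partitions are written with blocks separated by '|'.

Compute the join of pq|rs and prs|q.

pqrs

The join of pq|rs and prs|q merges any blocks that overlap across the partitions, giving pqrs.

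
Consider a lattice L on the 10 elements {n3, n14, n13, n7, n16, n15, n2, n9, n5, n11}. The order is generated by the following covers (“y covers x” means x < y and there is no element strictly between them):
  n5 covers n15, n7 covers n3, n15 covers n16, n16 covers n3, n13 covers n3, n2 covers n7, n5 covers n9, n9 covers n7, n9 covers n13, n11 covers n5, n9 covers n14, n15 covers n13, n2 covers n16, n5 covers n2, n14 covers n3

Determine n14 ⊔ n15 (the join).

n5

Common upper bounds of {n14, n15}: n11, n5.
The least among these is n5.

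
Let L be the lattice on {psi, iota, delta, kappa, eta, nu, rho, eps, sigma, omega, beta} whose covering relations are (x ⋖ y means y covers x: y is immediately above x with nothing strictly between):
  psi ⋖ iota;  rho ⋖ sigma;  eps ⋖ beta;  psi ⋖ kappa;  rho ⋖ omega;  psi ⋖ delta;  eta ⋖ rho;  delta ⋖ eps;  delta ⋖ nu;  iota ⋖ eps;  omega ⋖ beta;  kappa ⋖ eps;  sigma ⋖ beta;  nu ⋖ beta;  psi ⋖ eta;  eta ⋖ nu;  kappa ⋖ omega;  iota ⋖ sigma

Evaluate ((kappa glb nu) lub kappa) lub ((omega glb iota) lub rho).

omega

kappa ∧ nu = psi
psi ∨ kappa = kappa
omega ∧ iota = psi
psi ∨ rho = rho
kappa ∨ rho = omega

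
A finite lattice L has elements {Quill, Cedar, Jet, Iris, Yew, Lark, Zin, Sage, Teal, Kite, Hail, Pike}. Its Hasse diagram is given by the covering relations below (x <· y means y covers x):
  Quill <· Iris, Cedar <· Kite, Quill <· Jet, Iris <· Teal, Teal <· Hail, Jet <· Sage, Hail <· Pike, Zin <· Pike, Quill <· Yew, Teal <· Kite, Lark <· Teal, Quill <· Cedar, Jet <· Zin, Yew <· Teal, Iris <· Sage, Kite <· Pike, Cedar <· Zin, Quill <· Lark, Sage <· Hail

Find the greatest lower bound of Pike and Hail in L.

Common lower bounds of {Pike, Hail}: Hail, Iris, Jet, Lark, Quill, Sage, Teal, Yew.
The greatest among these is Hail.

Hail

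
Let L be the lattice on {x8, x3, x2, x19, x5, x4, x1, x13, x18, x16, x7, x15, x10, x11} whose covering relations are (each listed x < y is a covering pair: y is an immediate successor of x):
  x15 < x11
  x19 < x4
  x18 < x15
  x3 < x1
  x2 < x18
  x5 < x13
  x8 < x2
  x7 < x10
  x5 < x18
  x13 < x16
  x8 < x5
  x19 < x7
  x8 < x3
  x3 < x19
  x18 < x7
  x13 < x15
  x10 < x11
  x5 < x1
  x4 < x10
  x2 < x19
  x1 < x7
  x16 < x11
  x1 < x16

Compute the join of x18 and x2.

x18

Common upper bounds of {x18, x2}: x10, x11, x15, x18, x7.
The least among these is x18.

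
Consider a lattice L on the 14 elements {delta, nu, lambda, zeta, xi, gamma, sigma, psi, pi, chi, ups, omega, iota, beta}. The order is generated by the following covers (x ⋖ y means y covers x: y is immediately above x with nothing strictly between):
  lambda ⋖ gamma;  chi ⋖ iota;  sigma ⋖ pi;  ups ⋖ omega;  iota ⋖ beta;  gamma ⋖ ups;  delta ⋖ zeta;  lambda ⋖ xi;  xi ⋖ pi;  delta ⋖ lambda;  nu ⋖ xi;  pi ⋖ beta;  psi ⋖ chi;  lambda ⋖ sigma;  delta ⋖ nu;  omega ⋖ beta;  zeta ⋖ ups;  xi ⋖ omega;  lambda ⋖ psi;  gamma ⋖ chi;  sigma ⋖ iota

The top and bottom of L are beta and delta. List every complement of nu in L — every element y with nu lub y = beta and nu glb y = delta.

Need y with nu ∨ y = beta and nu ∧ y = delta.
Checking each element gives: chi, iota, psi.

chi, iota, psi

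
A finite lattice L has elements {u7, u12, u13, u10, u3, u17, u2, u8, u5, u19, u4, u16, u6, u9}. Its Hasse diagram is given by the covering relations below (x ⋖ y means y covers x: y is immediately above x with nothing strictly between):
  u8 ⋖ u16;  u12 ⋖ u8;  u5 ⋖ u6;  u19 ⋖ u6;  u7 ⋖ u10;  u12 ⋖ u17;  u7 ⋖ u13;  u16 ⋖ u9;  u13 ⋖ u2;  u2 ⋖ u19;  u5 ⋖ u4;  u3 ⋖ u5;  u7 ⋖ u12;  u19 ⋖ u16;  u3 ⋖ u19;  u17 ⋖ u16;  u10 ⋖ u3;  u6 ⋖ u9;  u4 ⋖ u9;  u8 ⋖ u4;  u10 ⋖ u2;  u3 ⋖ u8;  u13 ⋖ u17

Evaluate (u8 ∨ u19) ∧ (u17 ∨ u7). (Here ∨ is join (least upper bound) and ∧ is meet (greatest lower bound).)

u17

u8 ∨ u19 = u16
u17 ∨ u7 = u17
u16 ∧ u17 = u17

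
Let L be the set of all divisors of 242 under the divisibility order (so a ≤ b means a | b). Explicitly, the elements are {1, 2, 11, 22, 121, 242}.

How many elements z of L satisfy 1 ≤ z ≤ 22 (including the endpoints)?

The interval [1, 22] = {1, 11, 2, 22}, which has 4 elements.

4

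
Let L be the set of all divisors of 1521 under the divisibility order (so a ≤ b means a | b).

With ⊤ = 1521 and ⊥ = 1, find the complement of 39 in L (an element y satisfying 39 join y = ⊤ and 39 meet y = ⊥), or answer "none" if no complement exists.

none

For every candidate y, either 39 ∨ y ≠ 1521 or 39 ∧ y ≠ 1; no complement exists.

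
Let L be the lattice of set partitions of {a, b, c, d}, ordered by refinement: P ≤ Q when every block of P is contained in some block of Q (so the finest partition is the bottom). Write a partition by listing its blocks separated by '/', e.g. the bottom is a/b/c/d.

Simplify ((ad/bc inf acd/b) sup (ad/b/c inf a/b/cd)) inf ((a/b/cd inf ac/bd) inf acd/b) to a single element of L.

ad/bc ∧ acd/b = ad/b/c
ad/b/c ∧ a/b/cd = a/b/c/d
ad/b/c ∨ a/b/c/d = ad/b/c
a/b/cd ∧ ac/bd = a/b/c/d
a/b/c/d ∧ acd/b = a/b/c/d
ad/b/c ∧ a/b/c/d = a/b/c/d

a/b/c/d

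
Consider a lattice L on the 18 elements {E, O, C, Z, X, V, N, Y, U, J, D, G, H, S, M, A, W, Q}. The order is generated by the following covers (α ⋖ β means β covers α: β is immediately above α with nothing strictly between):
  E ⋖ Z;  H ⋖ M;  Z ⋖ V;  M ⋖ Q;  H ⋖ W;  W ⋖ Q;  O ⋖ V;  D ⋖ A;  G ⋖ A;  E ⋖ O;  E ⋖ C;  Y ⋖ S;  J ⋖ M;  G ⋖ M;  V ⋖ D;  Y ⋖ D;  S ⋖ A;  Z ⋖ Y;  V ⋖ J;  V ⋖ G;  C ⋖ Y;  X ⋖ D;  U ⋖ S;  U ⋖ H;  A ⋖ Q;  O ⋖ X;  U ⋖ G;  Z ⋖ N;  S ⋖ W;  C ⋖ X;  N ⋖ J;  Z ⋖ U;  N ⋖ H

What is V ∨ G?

G

Common upper bounds of {V, G}: A, G, M, Q.
The least among these is G.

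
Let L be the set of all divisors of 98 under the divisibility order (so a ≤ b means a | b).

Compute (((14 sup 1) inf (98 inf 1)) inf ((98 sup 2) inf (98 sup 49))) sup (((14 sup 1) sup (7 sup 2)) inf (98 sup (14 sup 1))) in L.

14

14 ∨ 1 = 14
98 ∧ 1 = 1
14 ∧ 1 = 1
98 ∨ 2 = 98
98 ∨ 49 = 98
98 ∧ 98 = 98
1 ∧ 98 = 1
14 ∨ 1 = 14
7 ∨ 2 = 14
14 ∨ 14 = 14
14 ∨ 1 = 14
98 ∨ 14 = 98
14 ∧ 98 = 14
1 ∨ 14 = 14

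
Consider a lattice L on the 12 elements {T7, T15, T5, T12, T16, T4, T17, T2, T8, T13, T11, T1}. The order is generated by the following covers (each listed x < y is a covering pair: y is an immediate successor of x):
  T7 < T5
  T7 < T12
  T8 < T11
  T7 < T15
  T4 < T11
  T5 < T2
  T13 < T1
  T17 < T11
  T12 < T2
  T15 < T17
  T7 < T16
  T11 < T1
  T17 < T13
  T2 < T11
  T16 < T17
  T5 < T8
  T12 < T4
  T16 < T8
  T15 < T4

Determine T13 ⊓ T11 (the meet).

T17

Common lower bounds of {T13, T11}: T15, T16, T17, T7.
The greatest among these is T17.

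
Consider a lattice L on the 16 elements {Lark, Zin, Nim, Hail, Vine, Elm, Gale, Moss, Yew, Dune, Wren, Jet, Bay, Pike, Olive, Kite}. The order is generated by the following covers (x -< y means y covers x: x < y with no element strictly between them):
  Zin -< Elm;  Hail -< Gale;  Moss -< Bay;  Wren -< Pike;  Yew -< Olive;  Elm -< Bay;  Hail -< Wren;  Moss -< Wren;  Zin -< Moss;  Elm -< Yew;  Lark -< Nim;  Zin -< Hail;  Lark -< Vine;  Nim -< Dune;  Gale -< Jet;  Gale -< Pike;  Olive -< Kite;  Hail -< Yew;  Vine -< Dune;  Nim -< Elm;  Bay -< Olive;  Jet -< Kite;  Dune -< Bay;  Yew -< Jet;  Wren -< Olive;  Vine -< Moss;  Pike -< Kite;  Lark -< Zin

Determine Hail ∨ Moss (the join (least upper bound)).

Common upper bounds of {Hail, Moss}: Kite, Olive, Pike, Wren.
The least among these is Wren.

Wren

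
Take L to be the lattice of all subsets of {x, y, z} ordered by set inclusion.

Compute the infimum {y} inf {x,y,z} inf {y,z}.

{y}

Common lower bounds of {{y}, {x,y,z}, {y,z}}: {y}, {}.
The greatest among these is {y}.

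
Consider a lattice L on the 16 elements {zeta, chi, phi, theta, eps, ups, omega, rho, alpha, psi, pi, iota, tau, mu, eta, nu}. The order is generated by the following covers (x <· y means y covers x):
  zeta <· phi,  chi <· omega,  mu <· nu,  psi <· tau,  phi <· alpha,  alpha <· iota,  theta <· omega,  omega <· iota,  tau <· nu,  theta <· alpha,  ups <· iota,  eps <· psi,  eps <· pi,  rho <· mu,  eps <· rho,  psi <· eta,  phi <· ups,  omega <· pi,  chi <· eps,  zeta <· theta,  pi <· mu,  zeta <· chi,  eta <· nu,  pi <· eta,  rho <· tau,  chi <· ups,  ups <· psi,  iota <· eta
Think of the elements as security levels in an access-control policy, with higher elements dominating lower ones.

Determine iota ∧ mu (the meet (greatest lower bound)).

omega

Common lower bounds of {iota, mu}: chi, omega, theta, zeta.
The greatest among these is omega.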